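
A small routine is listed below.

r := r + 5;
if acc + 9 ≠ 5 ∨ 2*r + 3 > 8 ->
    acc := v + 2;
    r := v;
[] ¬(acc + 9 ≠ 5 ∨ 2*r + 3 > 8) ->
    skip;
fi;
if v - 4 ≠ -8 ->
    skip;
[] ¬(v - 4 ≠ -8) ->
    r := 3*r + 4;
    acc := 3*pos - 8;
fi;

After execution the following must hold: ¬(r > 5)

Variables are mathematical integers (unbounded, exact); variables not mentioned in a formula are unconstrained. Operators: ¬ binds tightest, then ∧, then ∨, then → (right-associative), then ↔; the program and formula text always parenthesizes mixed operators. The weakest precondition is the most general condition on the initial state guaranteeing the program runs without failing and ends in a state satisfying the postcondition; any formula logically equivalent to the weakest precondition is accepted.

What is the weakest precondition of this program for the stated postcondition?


Working backward. After the program, ¬(r > 5) must hold.
Then branch requires ¬(r > 5); else branch requires ¬(3*r > 1).
Before the if: (v ≠ -4 → (¬(r > 5))) ∧ ((¬(v ≠ -4)) → (¬(3*r > 1)))
Then branch requires (v ≠ -4 → (¬(v > 5))) ∧ ((¬(v ≠ -4)) → (¬(3*v > 1))); else branch requires (v ≠ -4 → (¬(r > 5))) ∧ ((¬(v ≠ -4)) → (¬(3*r > 1))).
Before the if: ((acc ≠ -4 ∨ 2*r > 5) → ((v ≠ -4 → (¬(v > 5))) ∧ ((¬(v ≠ -4)) → (¬(3*v > 1))))) ∧ ((¬(acc ≠ -4 ∨ 2*r > 5)) → ((v ≠ -4 → (¬(r > 5))) ∧ ((¬(v ≠ -4)) → (¬(3*r > 1)))))
Before r := r + 5: ((acc ≠ -4 ∨ 2*r > -5) → ((v ≠ -4 → (¬(v > 5))) ∧ ((¬(v ≠ -4)) → (¬(3*v > 1))))) ∧ ((¬(acc ≠ -4 ∨ 2*r > -5)) → ((v ≠ -4 → (¬(r > 0))) ∧ ((¬(v ≠ -4)) → (¬(3*r > -14)))))
Answer: WP = ((acc ≠ -4 ∨ 2*r > -5) → ((v ≠ -4 → (¬(v > 5))) ∧ ((¬(v ≠ -4)) → (¬(3*v > 1))))) ∧ ((¬(acc ≠ -4 ∨ 2*r > -5)) → ((v ≠ -4 → (¬(r > 0))) ∧ ((¬(v ≠ -4)) → (¬(3*r > -14)))))


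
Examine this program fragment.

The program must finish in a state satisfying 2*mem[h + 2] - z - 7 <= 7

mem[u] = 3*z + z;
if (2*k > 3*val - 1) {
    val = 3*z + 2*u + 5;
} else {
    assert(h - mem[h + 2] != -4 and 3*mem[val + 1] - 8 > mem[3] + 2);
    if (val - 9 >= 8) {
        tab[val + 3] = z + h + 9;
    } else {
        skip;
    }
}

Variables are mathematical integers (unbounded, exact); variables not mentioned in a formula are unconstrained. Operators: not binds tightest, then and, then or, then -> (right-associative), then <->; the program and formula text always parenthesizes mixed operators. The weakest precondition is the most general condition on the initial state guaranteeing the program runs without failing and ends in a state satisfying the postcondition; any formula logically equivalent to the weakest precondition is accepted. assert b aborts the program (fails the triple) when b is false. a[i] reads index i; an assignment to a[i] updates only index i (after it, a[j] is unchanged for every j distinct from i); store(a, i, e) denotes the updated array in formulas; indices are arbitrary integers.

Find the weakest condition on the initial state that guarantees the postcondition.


Working backward. After the program, the postcondition 2*mem[h + 2] - z - 7 <= 7 must hold; in canonical form it is 2*mem[h + 2] <= z + 14.
Then branch requires 2*mem[h + 2] <= z + 14; else branch requires h != mem[h + 2] - 4 and 3*mem[val + 1] > mem[3] + 10 and (val >= 17 -> 2*mem[h + 2] <= z + 14) and ((not (val >= 17)) -> 2*mem[h + 2] <= z + 14).
Before the if: (2*k > 3*val - 1 -> 2*mem[h + 2] <= z + 14) and ((not (2*k > 3*val - 1)) -> (h != mem[h + 2] - 4 and 3*mem[val + 1] > mem[3] + 10 and (val >= 17 -> 2*mem[h + 2] <= z + 14) and ((not (val >= 17)) -> 2*mem[h + 2] <= z + 14)))
Before mem[u] := 3*z + z: (2*k > 3*val - 1 -> 2*store(mem, u, 4*z)[h + 2] <= z + 14) and ((not (2*k > 3*val - 1)) -> (h != store(mem, u, 4*z)[h + 2] - 4 and 3*store(mem, u, 4*z)[val + 1] > store(mem, u, 4*z)[3] + 10 and (val >= 17 -> 2*store(mem, u, 4*z)[h + 2] <= z + 14) and ((not (val >= 17)) -> 2*store(mem, u, 4*z)[h + 2] <= z + 14)))
Answer: WP = (2*k > 3*val - 1 -> 2*store(mem, u, 4*z)[h + 2] <= z + 14) and ((not (2*k > 3*val - 1)) -> (h != store(mem, u, 4*z)[h + 2] - 4 and 3*store(mem, u, 4*z)[val + 1] > store(mem, u, 4*z)[3] + 10 and (val >= 17 -> 2*store(mem, u, 4*z)[h + 2] <= z + 14) and ((not (val >= 17)) -> 2*store(mem, u, 4*z)[h + 2] <= z + 14)))


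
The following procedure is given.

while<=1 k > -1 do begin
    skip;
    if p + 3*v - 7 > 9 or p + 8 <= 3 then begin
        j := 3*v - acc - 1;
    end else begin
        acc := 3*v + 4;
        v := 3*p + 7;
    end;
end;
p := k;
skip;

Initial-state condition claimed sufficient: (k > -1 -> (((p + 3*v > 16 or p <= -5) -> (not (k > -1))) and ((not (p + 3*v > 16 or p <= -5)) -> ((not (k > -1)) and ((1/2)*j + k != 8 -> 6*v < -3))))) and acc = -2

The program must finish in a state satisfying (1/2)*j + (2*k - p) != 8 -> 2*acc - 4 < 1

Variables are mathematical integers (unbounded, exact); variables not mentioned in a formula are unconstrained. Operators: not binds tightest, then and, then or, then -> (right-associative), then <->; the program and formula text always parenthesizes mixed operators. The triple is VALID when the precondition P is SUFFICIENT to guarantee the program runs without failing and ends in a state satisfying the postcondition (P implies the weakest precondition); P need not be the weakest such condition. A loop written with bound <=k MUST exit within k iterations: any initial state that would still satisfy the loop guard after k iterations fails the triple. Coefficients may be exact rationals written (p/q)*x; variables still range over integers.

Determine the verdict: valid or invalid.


Working backward. After the program, the postcondition (1/2)*j + (2*k - p) != 8 -> 2*acc - 4 < 1 must hold; in canonical form it is (1/2)*j + 2*k != p + 8 -> 2*acc < 5.
Before skip: (1/2)*j + 2*k != p + 8 -> 2*acc < 5
Before p := k: (1/2)*j + k != 8 -> 2*acc < 5
Before the loop (bound <=1), unroll the exhaustion recursion (WP_0 = exit-now case; WP_j = one more guarded iteration, up to j = 1):
  WP_0: (not (k > -1)) and ((1/2)*j + k != 8 -> 2*acc < 5)
  WP_1: (k > -1 -> (((p + 3*v > 16 or p <= -5) -> ((not (k > -1)) and (k + (3/2)*v != (1/2)*acc + 17/2 -> 2*acc < 5))) and ((not (p + 3*v > 16 or p <= -5)) -> ((not (k > -1)) and ((1/2)*j + k != 8 -> 6*v < -3))))) and ((not (k > -1)) -> ((1/2)*j + k != 8 -> 2*acc < 5))
So before the loop: (k > -1 -> (((p + 3*v > 16 or p <= -5) -> ((not (k > -1)) and (k + (3/2)*v != (1/2)*acc + 17/2 -> 2*acc < 5))) and ((not (p + 3*v > 16 or p <= -5)) -> ((not (k > -1)) and ((1/2)*j + k != 8 -> 6*v < -3))))) and ((not (k > -1)) -> ((1/2)*j + k != 8 -> 2*acc < 5))
The weakest precondition is (k > -1 -> (((p + 3*v > 16 or p <= -5) -> ((not (k > -1)) and (k + (3/2)*v != (1/2)*acc + 17/2 -> 2*acc < 5))) and ((not (p + 3*v > 16 or p <= -5)) -> ((not (k > -1)) and ((1/2)*j + k != 8 -> 6*v < -3))))) and ((not (k > -1)) -> ((1/2)*j + k != 8 -> 2*acc < 5)).
Check whether (k > -1 -> (((p + 3*v > 16 or p <= -5) -> (not (k > -1))) and ((not (p + 3*v > 16 or p <= -5)) -> ((not (k > -1)) and ((1/2)*j + k != 8 -> 6*v < -3))))) and acc = -2 implies it.
Every state satisfying the precondition satisfies the weakest precondition: the implication holds.
Answer: valid


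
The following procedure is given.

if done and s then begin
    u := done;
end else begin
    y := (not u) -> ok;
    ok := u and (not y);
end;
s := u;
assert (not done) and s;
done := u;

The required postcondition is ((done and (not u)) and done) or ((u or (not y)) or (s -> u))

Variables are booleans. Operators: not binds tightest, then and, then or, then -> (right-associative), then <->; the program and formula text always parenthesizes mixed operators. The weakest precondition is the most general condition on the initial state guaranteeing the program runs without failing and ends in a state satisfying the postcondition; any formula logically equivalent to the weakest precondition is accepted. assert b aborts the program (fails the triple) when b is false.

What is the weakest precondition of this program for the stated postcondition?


Working backward. After the program, the postcondition ((done and (not u)) and done) or ((u or (not y)) or (s -> u)) must hold; in canonical form it is (done and (not u)) or u or (not y) or (s -> u).
Before done := u: u or (not y) or (s -> u)
Before assert (not done) and s: (not done) and s and (u or (not y) or (s -> u))
Before s := u: (not done) and u
Then branch requires false; else branch requires (not done) and u.
Before the if: (not (done and s)) and ((not (done and s)) -> ((not done) and u))
Answer: WP = (not (done and s)) and ((not (done and s)) -> ((not done) and u))


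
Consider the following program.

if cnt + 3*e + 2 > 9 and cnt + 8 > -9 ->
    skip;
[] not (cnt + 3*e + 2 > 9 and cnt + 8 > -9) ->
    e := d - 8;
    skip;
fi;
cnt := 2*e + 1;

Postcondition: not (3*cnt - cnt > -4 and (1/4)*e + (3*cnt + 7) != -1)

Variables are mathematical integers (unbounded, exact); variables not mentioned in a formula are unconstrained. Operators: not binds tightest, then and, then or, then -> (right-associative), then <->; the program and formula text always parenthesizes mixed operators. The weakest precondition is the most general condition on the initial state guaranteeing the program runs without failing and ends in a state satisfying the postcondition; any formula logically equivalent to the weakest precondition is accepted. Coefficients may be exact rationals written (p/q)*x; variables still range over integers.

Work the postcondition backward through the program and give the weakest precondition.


Working backward. After the program, the postcondition not (3*cnt - cnt > -4 and (1/4)*e + (3*cnt + 7) != -1) must hold; in canonical form it is not (2*cnt > -4 and 3*cnt + (1/4)*e != -8).
Before cnt := 2*e + 1: not (4*e > -6 and (25/4)*e != -11)
Then branch requires not (4*e > -6 and (25/4)*e != -11); else branch requires not (4*d > 26 and (25/4)*d != 39).
Before the if: ((cnt + 3*e > 7 and cnt > -17) -> (not (4*e > -6 and (25/4)*e != -11))) and ((not (cnt + 3*e > 7 and cnt > -17)) -> (not (4*d > 26 and (25/4)*d != 39)))
Answer: WP = ((cnt + 3*e > 7 and cnt > -17) -> (not (4*e > -6 and (25/4)*e != -11))) and ((not (cnt + 3*e > 7 and cnt > -17)) -> (not (4*d > 26 and (25/4)*d != 39)))


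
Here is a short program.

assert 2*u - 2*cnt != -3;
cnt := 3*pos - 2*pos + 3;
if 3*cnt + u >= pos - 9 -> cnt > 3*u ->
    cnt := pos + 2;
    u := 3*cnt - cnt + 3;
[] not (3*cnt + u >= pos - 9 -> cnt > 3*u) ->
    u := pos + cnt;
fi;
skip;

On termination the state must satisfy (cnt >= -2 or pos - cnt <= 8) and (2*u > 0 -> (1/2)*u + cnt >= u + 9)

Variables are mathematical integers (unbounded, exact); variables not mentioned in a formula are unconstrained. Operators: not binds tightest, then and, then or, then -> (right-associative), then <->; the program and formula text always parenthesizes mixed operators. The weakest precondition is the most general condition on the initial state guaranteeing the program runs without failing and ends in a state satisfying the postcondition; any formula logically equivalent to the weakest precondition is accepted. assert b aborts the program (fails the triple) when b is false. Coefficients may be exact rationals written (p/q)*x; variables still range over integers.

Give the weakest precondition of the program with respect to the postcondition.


Working backward. After the program, the postcondition (cnt >= -2 or pos - cnt <= 8) and (2*u > 0 -> (1/2)*u + cnt >= u + 9) must hold; in canonical form it is (cnt >= -2 or pos <= cnt + 8) and (2*u > 0 -> cnt >= (1/2)*u + 9).
Before skip: (cnt >= -2 or pos <= cnt + 8) and (2*u > 0 -> cnt >= (1/2)*u + 9)
Then branch requires not (4*pos > -14); else branch requires (cnt >= -2 or pos <= cnt + 8) and (2*cnt + 2*pos > 0 -> (1/2)*cnt >= (1/2)*pos + 9).
Before the if: ((3*cnt + u >= pos - 9 -> cnt > 3*u) -> (not (4*pos > -14))) and ((not (3*cnt + u >= pos - 9 -> cnt > 3*u)) -> ((cnt >= -2 or pos <= cnt + 8) and (2*cnt + 2*pos > 0 -> (1/2)*cnt >= (1/2)*pos + 9)))
Before cnt := 3*pos - 2*pos + 3: ((2*pos + u >= -18 -> pos > 3*u - 3) -> (not (4*pos > -14))) and ((not (2*pos + u >= -18 -> pos > 3*u - 3)) -> (not (4*pos > -6)))
Before assert 2*u - 2*cnt != -3: 2*u != 2*cnt - 3 and ((2*pos + u >= -18 -> pos > 3*u - 3) -> (not (4*pos > -14))) and ((not (2*pos + u >= -18 -> pos > 3*u - 3)) -> (not (4*pos > -6)))
Answer: WP = 2*u != 2*cnt - 3 and ((2*pos + u >= -18 -> pos > 3*u - 3) -> (not (4*pos > -14))) and ((not (2*pos + u >= -18 -> pos > 3*u - 3)) -> (not (4*pos > -6)))


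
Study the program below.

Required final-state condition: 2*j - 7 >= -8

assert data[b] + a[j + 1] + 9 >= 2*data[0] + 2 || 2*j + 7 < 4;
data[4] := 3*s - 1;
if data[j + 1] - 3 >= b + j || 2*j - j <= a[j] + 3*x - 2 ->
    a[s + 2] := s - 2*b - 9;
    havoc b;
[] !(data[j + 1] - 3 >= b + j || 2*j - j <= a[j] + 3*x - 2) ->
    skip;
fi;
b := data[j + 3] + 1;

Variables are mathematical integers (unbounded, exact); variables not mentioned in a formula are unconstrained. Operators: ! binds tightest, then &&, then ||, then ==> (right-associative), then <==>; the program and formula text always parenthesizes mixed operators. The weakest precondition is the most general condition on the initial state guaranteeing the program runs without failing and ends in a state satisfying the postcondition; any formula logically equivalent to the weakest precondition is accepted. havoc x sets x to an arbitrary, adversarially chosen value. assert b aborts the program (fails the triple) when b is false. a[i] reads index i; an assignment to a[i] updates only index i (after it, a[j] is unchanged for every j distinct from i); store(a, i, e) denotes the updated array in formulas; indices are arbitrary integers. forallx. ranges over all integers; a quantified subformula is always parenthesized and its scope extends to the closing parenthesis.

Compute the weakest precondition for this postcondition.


Working backward. After the program, the postcondition 2*j - 7 >= -8 must hold; in canonical form it is 2*j >= -1.
Before b := data[j + 3] + 1: 2*j >= -1
Then branch requires 2*j >= -1; else branch requires 2*j >= -1.
Before the if: ((data[j + 1] >= b + j + 3 || j <= a[j] + 3*x - 2) ==> 2*j >= -1) && ((!(data[j + 1] >= b + j + 3 || j <= a[j] + 3*x - 2)) ==> 2*j >= -1)
Before data[4] := 3*s - 1: ((store(data, 4, 3*s - 1)[j + 1] >= b + j + 3 || j <= a[j] + 3*x - 2) ==> 2*j >= -1) && ((!(store(data, 4, 3*s - 1)[j + 1] >= b + j + 3 || j <= a[j] + 3*x - 2)) ==> 2*j >= -1)
Before assert data[b] + a[j + 1] + 9 >= 2*data[0] + 2 || 2*j + 7 < 4: (a[j + 1] + data[b] >= 2*data[0] - 7 || 2*j < -3) && ((store(data, 4, 3*s - 1)[j + 1] >= b + j + 3 || j <= a[j] + 3*x - 2) ==> 2*j >= -1) && ((!(store(data, 4, 3*s - 1)[j + 1] >= b + j + 3 || j <= a[j] + 3*x - 2)) ==> 2*j >= -1)
Answer: WP = (a[j + 1] + data[b] >= 2*data[0] - 7 || 2*j < -3) && ((store(data, 4, 3*s - 1)[j + 1] >= b + j + 3 || j <= a[j] + 3*x - 2) ==> 2*j >= -1) && ((!(store(data, 4, 3*s - 1)[j + 1] >= b + j + 3 || j <= a[j] + 3*x - 2)) ==> 2*j >= -1)


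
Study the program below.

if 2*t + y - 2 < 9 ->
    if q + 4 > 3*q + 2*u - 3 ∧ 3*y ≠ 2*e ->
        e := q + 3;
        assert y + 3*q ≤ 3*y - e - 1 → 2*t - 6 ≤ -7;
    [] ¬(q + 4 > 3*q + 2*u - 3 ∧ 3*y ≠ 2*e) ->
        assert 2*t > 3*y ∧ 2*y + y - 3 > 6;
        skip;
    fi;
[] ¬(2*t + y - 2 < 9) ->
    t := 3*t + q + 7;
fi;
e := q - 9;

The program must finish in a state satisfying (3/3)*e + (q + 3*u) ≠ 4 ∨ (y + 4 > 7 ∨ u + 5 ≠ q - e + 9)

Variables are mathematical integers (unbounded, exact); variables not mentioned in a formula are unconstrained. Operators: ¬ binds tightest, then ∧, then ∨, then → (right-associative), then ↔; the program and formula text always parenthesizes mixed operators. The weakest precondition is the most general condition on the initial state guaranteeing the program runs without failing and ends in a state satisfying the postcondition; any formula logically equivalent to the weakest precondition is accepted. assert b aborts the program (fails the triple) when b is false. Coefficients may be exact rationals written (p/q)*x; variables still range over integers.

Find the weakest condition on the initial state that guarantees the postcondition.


Working backward. After the program, the postcondition (3/3)*e + (q + 3*u) ≠ 4 ∨ (y + 4 > 7 ∨ u + 5 ≠ q - e + 9) must hold; in canonical form it is e + q + 3*u ≠ 4 ∨ y > 3 ∨ e + u ≠ q + 4.
Before e := q - 9: 2*q + 3*u ≠ 13 ∨ y > 3 ∨ u ≠ 13
Then branch requires ((2*q + 2*u < 7 ∧ 3*y ≠ 2*e) → ((4*q ≤ 2*y - 4 → 2*t ≤ -1) ∧ (2*q + 3*u ≠ 13 ∨ y > 3 ∨ u ≠ 13))) ∧ ((¬(2*q + 2*u < 7 ∧ 3*y ≠ 2*e)) → (2*t > 3*y ∧ 3*y > 9 ∧ (2*q + 3*u ≠ 13 ∨ y > 3 ∨ u ≠ 13))); else branch requires 2*q + 3*u ≠ 13 ∨ y > 3 ∨ u ≠ 13.
Before the if: (2*t + y < 11 → (((2*q + 2*u < 7 ∧ 3*y ≠ 2*e) → ((4*q ≤ 2*y - 4 → 2*t ≤ -1) ∧ (2*q + 3*u ≠ 13 ∨ y > 3 ∨ u ≠ 13))) ∧ ((¬(2*q + 2*u < 7 ∧ 3*y ≠ 2*e)) → (2*t > 3*y ∧ 3*y > 9 ∧ (2*q + 3*u ≠ 13 ∨ y > 3 ∨ u ≠ 13))))) ∧ ((¬(2*t + y < 11)) → (2*q + 3*u ≠ 13 ∨ y > 3 ∨ u ≠ 13))
Answer: WP = (2*t + y < 11 → (((2*q + 2*u < 7 ∧ 3*y ≠ 2*e) → ((4*q ≤ 2*y - 4 → 2*t ≤ -1) ∧ (2*q + 3*u ≠ 13 ∨ y > 3 ∨ u ≠ 13))) ∧ ((¬(2*q + 2*u < 7 ∧ 3*y ≠ 2*e)) → (2*t > 3*y ∧ 3*y > 9 ∧ (2*q + 3*u ≠ 13 ∨ y > 3 ∨ u ≠ 13))))) ∧ ((¬(2*t + y < 11)) → (2*q + 3*u ≠ 13 ∨ y > 3 ∨ u ≠ 13))


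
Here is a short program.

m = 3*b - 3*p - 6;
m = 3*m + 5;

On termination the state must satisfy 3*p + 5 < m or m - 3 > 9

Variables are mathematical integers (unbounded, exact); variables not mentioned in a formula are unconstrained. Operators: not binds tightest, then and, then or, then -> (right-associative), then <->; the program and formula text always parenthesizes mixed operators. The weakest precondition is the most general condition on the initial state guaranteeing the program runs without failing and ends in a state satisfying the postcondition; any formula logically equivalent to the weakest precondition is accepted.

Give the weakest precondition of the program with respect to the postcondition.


Working backward. After the program, the postcondition 3*p + 5 < m or m - 3 > 9 must hold; in canonical form it is 3*p < m - 5 or m > 12.
Before m := 3*m + 5: 3*p < 3*m or 3*m > 7
Before m := 3*b - 3*p - 6: 12*p < 9*b - 18 or 9*b > 9*p + 25
Answer: WP = 12*p < 9*b - 18 or 9*b > 9*p + 25


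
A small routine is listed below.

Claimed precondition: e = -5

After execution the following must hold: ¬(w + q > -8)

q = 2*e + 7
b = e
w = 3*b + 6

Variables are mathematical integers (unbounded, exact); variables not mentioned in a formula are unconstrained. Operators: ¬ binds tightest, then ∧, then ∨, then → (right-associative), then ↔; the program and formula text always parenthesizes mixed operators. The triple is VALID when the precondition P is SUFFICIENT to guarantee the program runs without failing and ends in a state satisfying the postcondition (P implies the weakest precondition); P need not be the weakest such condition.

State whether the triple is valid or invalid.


Working backward. After the program, the postcondition ¬(w + q > -8) must hold; in canonical form it is ¬(q + w > -8).
Before w := 3*b + 6: ¬(3*b + q > -14)
Before b := e: ¬(3*e + q > -14)
Before q := 2*e + 7: ¬(5*e > -21)
The weakest precondition is ¬(5*e > -21).
Check whether e = -5 implies it.
Every state satisfying the precondition satisfies the weakest precondition: the implication holds.
Answer: valid


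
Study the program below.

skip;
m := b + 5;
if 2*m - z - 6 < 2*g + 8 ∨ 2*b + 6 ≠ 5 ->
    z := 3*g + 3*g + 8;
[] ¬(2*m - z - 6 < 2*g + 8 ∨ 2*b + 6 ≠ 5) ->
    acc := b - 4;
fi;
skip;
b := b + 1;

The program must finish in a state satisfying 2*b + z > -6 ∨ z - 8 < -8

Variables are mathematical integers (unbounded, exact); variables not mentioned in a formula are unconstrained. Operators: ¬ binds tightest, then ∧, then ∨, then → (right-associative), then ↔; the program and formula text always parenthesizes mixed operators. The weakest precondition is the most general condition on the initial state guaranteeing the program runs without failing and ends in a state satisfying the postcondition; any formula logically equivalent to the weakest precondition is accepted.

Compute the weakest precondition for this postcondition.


Working backward. After the program, the postcondition 2*b + z > -6 ∨ z - 8 < -8 must hold; in canonical form it is 2*b + z > -6 ∨ z < 0.
Before b := b + 1: 2*b + z > -8 ∨ z < 0
Before skip: 2*b + z > -8 ∨ z < 0
Then branch requires 2*b + 6*g > -16 ∨ 6*g < -8; else branch requires 2*b + z > -8 ∨ z < 0.
Before the if: ((2*m < 2*g + z + 14 ∨ 2*b ≠ -1) → (2*b + 6*g > -16 ∨ 6*g < -8)) ∧ ((¬(2*m < 2*g + z + 14 ∨ 2*b ≠ -1)) → (2*b + z > -8 ∨ z < 0))
Before m := b + 5: ((2*b < 2*g + z + 4 ∨ 2*b ≠ -1) → (2*b + 6*g > -16 ∨ 6*g < -8)) ∧ ((¬(2*b < 2*g + z + 4 ∨ 2*b ≠ -1)) → (2*b + z > -8 ∨ z < 0))
Before skip: ((2*b < 2*g + z + 4 ∨ 2*b ≠ -1) → (2*b + 6*g > -16 ∨ 6*g < -8)) ∧ ((¬(2*b < 2*g + z + 4 ∨ 2*b ≠ -1)) → (2*b + z > -8 ∨ z < 0))
Answer: WP = ((2*b < 2*g + z + 4 ∨ 2*b ≠ -1) → (2*b + 6*g > -16 ∨ 6*g < -8)) ∧ ((¬(2*b < 2*g + z + 4 ∨ 2*b ≠ -1)) → (2*b + z > -8 ∨ z < 0))


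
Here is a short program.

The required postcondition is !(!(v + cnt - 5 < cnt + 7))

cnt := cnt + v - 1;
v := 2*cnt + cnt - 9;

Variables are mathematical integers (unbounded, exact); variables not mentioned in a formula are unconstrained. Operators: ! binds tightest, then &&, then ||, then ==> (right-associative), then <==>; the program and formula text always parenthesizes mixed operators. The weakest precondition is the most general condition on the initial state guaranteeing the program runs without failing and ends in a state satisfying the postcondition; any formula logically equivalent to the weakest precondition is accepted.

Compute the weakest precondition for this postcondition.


Working backward. After the program, the postcondition !(!(v + cnt - 5 < cnt + 7)) must hold; in canonical form it is v < 12.
Before v := 2*cnt + cnt - 9: 3*cnt < 21
Before cnt := cnt + v - 1: 3*cnt + 3*v < 24
Answer: WP = 3*cnt + 3*v < 24


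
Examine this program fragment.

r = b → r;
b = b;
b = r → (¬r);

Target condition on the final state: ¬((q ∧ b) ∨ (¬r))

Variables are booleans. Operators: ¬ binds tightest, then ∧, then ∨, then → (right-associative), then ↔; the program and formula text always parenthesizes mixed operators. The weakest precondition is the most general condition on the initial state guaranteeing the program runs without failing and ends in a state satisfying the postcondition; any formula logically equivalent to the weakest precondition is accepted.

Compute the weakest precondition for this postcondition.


Working backward. After the program, ¬((q ∧ b) ∨ (¬r)) must hold.
Before b := r → (¬r): ¬((q ∧ (r → (¬r))) ∨ (¬r))
Before b := b: ¬((q ∧ (r → (¬r))) ∨ (¬r))
Before r := b → r: ¬((q ∧ ((b → r) → (¬(b → r)))) ∨ (¬(b → r)))
Answer: WP = ¬((q ∧ ((b → r) → (¬(b → r)))) ∨ (¬(b → r)))


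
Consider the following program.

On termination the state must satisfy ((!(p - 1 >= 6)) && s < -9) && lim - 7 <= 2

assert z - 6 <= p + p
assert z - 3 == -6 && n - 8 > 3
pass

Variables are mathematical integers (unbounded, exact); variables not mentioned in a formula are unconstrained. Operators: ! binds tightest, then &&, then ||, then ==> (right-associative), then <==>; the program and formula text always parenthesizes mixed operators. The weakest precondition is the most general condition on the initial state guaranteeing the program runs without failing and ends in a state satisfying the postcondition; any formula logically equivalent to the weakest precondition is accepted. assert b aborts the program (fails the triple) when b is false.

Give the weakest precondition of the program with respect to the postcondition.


Working backward. After the program, the postcondition ((!(p - 1 >= 6)) && s < -9) && lim - 7 <= 2 must hold; in canonical form it is (!(p >= 7)) && s < -9 && lim <= 9.
Before skip: (!(p >= 7)) && s < -9 && lim <= 9
Before assert z - 3 == -6 && n - 8 > 3: z == -3 && n > 11 && (!(p >= 7)) && s < -9 && lim <= 9
Before assert z - 6 <= p + p: z <= 2*p + 6 && z == -3 && n > 11 && (!(p >= 7)) && s < -9 && lim <= 9
Answer: WP = z <= 2*p + 6 && z == -3 && n > 11 && (!(p >= 7)) && s < -9 && lim <= 9


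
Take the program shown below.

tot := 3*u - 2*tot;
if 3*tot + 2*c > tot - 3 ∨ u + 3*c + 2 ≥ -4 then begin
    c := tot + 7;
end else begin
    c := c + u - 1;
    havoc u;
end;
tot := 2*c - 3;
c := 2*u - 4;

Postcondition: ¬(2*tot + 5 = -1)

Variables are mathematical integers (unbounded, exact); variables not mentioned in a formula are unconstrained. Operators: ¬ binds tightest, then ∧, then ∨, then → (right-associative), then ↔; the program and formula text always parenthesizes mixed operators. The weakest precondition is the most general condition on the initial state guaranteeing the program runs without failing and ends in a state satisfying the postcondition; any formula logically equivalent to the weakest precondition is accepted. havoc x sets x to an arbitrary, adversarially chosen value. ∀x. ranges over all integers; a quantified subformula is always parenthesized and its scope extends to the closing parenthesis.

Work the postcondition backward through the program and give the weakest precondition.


Working backward. After the program, the postcondition ¬(2*tot + 5 = -1) must hold; in canonical form it is ¬(2*tot = -6).
Before c := 2*u - 4: ¬(2*tot = -6)
Before tot := 2*c - 3: ¬(4*c = 0)
Then branch requires ¬(4*tot = -28); else branch requires ¬(4*c + 4*u = 4).
Before the if: ((2*c + 2*tot > -3 ∨ 3*c + u ≥ -6) → (¬(4*tot = -28))) ∧ ((¬(2*c + 2*tot > -3 ∨ 3*c + u ≥ -6)) → (¬(4*c + 4*u = 4)))
Before tot := 3*u - 2*tot: ((2*c + 6*u > 4*tot - 3 ∨ 3*c + u ≥ -6) → (¬(12*u = 8*tot - 28))) ∧ ((¬(2*c + 6*u > 4*tot - 3 ∨ 3*c + u ≥ -6)) → (¬(4*c + 4*u = 4)))
Answer: WP = ((2*c + 6*u > 4*tot - 3 ∨ 3*c + u ≥ -6) → (¬(12*u = 8*tot - 28))) ∧ ((¬(2*c + 6*u > 4*tot - 3 ∨ 3*c + u ≥ -6)) → (¬(4*c + 4*u = 4)))


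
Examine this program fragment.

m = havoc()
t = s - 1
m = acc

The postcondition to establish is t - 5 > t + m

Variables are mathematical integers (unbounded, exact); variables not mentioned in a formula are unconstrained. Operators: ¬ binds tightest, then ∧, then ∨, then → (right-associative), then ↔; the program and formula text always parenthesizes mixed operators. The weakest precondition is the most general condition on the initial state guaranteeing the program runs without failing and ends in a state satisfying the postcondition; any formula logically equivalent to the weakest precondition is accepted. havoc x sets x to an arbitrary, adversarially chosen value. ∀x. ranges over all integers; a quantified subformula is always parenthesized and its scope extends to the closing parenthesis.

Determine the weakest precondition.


Working backward. After the program, the postcondition t - 5 > t + m must hold; in canonical form it is m < -5.
Before m := acc: acc < -5
Before t := s - 1: acc < -5
Before havoc m: acc < -5
Answer: WP = acc < -5


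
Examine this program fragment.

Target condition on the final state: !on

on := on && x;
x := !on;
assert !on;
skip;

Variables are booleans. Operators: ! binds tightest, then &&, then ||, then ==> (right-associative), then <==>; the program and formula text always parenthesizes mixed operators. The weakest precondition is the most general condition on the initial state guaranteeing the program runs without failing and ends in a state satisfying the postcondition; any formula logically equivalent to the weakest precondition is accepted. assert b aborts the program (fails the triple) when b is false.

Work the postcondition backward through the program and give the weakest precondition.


Working backward. After the program, !on must hold.
Before skip: !on
Before assert !on: !on
Before x := !on: !on
Before on := on && x: !(on && x)
Answer: WP = !(on && x)


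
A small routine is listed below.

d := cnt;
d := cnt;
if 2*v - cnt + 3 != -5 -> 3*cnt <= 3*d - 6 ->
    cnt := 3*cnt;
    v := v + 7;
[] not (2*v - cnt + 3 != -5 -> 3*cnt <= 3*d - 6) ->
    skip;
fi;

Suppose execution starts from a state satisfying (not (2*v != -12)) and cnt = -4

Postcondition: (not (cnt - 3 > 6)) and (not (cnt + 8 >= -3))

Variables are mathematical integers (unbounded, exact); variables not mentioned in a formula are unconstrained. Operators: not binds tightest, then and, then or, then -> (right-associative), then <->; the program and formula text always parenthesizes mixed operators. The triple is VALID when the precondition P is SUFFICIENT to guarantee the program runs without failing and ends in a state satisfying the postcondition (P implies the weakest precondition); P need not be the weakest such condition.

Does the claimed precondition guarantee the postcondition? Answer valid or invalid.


Working backward. After the program, the postcondition (not (cnt - 3 > 6)) and (not (cnt + 8 >= -3)) must hold; in canonical form it is (not (cnt > 9)) and (not (cnt >= -11)).
Then branch requires (not (3*cnt > 9)) and (not (3*cnt >= -11)); else branch requires (not (cnt > 9)) and (not (cnt >= -11)).
Before the if: ((2*v != cnt - 8 -> 3*cnt <= 3*d - 6) -> ((not (3*cnt > 9)) and (not (3*cnt >= -11)))) and ((not (2*v != cnt - 8 -> 3*cnt <= 3*d - 6)) -> ((not (cnt > 9)) and (not (cnt >= -11))))
Before d := cnt: ((not (2*v != cnt - 8)) -> ((not (3*cnt > 9)) and (not (3*cnt >= -11)))) and (2*v != cnt - 8 -> ((not (cnt > 9)) and (not (cnt >= -11))))
Before d := cnt: ((not (2*v != cnt - 8)) -> ((not (3*cnt > 9)) and (not (3*cnt >= -11)))) and (2*v != cnt - 8 -> ((not (cnt > 9)) and (not (cnt >= -11))))
The weakest precondition is ((not (2*v != cnt - 8)) -> ((not (3*cnt > 9)) and (not (3*cnt >= -11)))) and (2*v != cnt - 8 -> ((not (cnt > 9)) and (not (cnt >= -11)))).
Check whether (not (2*v != -12)) and cnt = -4 implies it.
Every state satisfying the precondition satisfies the weakest precondition: the implication holds.
Answer: valid


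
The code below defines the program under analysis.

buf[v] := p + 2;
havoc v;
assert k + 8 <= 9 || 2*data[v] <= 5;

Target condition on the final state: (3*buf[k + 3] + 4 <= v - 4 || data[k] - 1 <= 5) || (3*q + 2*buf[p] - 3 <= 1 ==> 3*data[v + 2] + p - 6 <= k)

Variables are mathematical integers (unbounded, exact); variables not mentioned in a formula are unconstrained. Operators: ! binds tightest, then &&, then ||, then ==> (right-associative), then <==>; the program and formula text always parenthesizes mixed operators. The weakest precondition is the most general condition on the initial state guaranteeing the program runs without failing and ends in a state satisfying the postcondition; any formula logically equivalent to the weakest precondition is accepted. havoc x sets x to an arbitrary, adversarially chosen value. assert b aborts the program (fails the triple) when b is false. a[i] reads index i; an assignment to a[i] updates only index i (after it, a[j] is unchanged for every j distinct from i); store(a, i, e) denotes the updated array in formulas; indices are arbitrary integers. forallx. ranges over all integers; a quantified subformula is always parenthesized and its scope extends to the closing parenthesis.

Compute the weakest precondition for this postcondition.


Working backward. After the program, the postcondition (3*buf[k + 3] + 4 <= v - 4 || data[k] - 1 <= 5) || (3*q + 2*buf[p] - 3 <= 1 ==> 3*data[v + 2] + p - 6 <= k) must hold; in canonical form it is 3*buf[k + 3] <= v - 8 || data[k] <= 6 || (2*buf[p] + 3*q <= 4 ==> 3*data[v + 2] + p <= k + 6).
Before assert k + 8 <= 9 || 2*data[v] <= 5: (k <= 1 || 2*data[v] <= 5) && (3*buf[k + 3] <= v - 8 || data[k] <= 6 || (2*buf[p] + 3*q <= 4 ==> 3*data[v + 2] + p <= k + 6))
Before havoc v: forall v_1. ((k <= 1 || 2*data[v_1] <= 5) && (3*buf[k + 3] <= v_1 - 8 || data[k] <= 6 || (2*buf[p] + 3*q <= 4 ==> 3*data[v_1 + 2] + p <= k + 6)))
Before buf[v] := p + 2: forall v_1. ((k <= 1 || 2*data[v_1] <= 5) && (3*store(buf, v, p + 2)[k + 3] <= v_1 - 8 || data[k] <= 6 || (2*store(buf, v, p + 2)[p] + 3*q <= 4 ==> 3*data[v_1 + 2] + p <= k + 6)))
Answer: WP = forall v_1. ((k <= 1 || 2*data[v_1] <= 5) && (3*store(buf, v, p + 2)[k + 3] <= v_1 - 8 || data[k] <= 6 || (2*store(buf, v, p + 2)[p] + 3*q <= 4 ==> 3*data[v_1 + 2] + p <= k + 6)))


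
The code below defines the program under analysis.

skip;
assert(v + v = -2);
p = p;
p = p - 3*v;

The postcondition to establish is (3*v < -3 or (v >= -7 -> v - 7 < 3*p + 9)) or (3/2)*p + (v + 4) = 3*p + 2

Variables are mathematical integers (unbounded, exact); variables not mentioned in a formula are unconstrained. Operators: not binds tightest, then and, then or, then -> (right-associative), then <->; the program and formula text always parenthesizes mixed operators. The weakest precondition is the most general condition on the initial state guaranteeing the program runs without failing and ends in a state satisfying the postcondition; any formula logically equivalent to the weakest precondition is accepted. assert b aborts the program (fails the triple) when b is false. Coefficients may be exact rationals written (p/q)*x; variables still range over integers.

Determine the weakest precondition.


Working backward. After the program, the postcondition (3*v < -3 or (v >= -7 -> v - 7 < 3*p + 9)) or (3/2)*p + (v + 4) = 3*p + 2 must hold; in canonical form it is 3*v < -3 or (v >= -7 -> v < 3*p + 16) or v = (3/2)*p - 2.
Before p := p - 3*v: 3*v < -3 or (v >= -7 -> 10*v < 3*p + 16) or (11/2)*v = (3/2)*p - 2
Before p := p: 3*v < -3 or (v >= -7 -> 10*v < 3*p + 16) or (11/2)*v = (3/2)*p - 2
Before assert v + v = -2: 2*v = -2 and (3*v < -3 or (v >= -7 -> 10*v < 3*p + 16) or (11/2)*v = (3/2)*p - 2)
Before skip: 2*v = -2 and (3*v < -3 or (v >= -7 -> 10*v < 3*p + 16) or (11/2)*v = (3/2)*p - 2)
Answer: WP = 2*v = -2 and (3*v < -3 or (v >= -7 -> 10*v < 3*p + 16) or (11/2)*v = (3/2)*p - 2)


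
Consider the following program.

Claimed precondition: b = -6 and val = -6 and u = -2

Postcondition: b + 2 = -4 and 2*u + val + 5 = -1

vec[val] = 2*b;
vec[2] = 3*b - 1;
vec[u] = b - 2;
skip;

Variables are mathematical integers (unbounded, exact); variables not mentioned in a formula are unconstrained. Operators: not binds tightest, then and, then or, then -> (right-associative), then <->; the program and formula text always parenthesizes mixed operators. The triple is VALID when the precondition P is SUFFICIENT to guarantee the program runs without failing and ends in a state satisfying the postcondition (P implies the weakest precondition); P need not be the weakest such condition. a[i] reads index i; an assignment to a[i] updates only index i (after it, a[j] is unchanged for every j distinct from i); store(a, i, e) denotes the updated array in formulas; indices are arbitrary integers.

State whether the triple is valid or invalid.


Working backward. After the program, the postcondition b + 2 = -4 and 2*u + val + 5 = -1 must hold; in canonical form it is b = -6 and 2*u + val = -6.
Before skip: b = -6 and 2*u + val = -6
Before vec[u] := b - 2: b = -6 and 2*u + val = -6
Before vec[2] := 3*b - 1: b = -6 and 2*u + val = -6
Before vec[val] := 2*b: b = -6 and 2*u + val = -6
The weakest precondition is b = -6 and 2*u + val = -6.
Check whether b = -6 and val = -6 and u = -2 implies it.
Countermodel: at the initial state b = -6, u = -2, val = -6, the precondition holds but the weakest precondition fails.
Answer: invalid


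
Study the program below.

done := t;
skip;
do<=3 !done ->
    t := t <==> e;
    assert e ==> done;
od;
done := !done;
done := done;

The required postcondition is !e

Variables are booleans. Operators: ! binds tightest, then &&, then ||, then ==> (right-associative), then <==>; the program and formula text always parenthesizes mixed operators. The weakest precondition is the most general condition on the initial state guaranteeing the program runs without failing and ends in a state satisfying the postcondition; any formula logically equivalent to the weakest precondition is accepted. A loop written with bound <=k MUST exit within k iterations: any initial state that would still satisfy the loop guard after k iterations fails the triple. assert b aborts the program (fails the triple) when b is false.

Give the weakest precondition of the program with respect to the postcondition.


Working backward. After the program, !e must hold.
Before done := done: !e
Before done := !done: !e
Before the loop (bound <=3), unroll the exhaustion recursion (WP_0 = exit-now case; WP_j = one more guarded iteration, up to j = 3):
  WP_0: done && (!e)
  WP_1: ((!done) ==> ((e ==> done) && done && (!e))) && (done ==> (!e))
  WP_2: ((!done) ==> ((e ==> done) && ((!done) ==> ((e ==> done) && done && (!e))) && (done ==> (!e)))) && (done ==> (!e))
  WP_3: ((!done) ==> ((e ==> done) && ((!done) ==> ((e ==> done) && ((!done) ==> ((e ==> done) && done && (!e))) && (done ==> (!e)))) && (done ==> (!e)))) && (done ==> (!e))
So before the loop: ((!done) ==> ((e ==> done) && ((!done) ==> ((e ==> done) && ((!done) ==> ((e ==> done) && done && (!e))) && (done ==> (!e)))) && (done ==> (!e)))) && (done ==> (!e))
Before skip: ((!done) ==> ((e ==> done) && ((!done) ==> ((e ==> done) && ((!done) ==> ((e ==> done) && done && (!e))) && (done ==> (!e)))) && (done ==> (!e)))) && (done ==> (!e))
Before done := t: ((!t) ==> ((e ==> t) && ((!t) ==> ((e ==> t) && ((!t) ==> ((e ==> t) && t && (!e))) && (t ==> (!e)))) && (t ==> (!e)))) && (t ==> (!e))
Answer: WP = ((!t) ==> ((e ==> t) && ((!t) ==> ((e ==> t) && ((!t) ==> ((e ==> t) && t && (!e))) && (t ==> (!e)))) && (t ==> (!e)))) && (t ==> (!e))


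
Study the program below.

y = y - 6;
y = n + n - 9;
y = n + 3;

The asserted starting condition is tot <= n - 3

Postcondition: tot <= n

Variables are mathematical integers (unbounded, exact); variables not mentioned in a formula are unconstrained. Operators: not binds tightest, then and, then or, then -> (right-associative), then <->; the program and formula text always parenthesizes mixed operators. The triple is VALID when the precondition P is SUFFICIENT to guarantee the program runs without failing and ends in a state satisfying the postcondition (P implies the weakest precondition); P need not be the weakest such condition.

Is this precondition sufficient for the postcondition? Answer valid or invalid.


Working backward. After the program, tot <= n must hold.
Before y := n + 3: tot <= n
Before y := n + n - 9: tot <= n
Before y := y - 6: tot <= n
The weakest precondition is tot <= n.
Check whether tot <= n - 3 implies it.
Every state satisfying the precondition satisfies the weakest precondition: the implication holds.
Answer: valid


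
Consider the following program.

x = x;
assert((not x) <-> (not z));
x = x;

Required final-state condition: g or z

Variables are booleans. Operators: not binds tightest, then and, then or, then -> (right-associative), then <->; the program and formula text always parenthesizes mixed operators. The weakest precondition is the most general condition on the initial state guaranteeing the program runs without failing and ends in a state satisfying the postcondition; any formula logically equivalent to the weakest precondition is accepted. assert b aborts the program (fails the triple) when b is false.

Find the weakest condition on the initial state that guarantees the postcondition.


Working backward. After the program, g or z must hold.
Before x := x: g or z
Before assert (not x) <-> (not z): ((not x) <-> (not z)) and (g or z)
Before x := x: ((not x) <-> (not z)) and (g or z)
Answer: WP = ((not x) <-> (not z)) and (g or z)


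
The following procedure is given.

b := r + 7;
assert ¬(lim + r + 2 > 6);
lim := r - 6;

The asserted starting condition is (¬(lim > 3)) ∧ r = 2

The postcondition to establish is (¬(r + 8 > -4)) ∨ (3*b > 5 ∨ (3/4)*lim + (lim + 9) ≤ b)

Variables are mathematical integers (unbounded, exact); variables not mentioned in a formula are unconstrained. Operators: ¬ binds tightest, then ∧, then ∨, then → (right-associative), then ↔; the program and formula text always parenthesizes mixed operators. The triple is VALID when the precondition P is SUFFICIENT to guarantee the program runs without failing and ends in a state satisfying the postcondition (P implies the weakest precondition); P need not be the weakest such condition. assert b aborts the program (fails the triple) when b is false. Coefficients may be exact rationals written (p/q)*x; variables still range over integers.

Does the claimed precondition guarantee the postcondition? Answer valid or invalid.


Working backward. After the program, the postcondition (¬(r + 8 > -4)) ∨ (3*b > 5 ∨ (3/4)*lim + (lim + 9) ≤ b) must hold; in canonical form it is (¬(r > -12)) ∨ 3*b > 5 ∨ (7/4)*lim ≤ b - 9.
Before lim := r - 6: (¬(r > -12)) ∨ 3*b > 5 ∨ (7/4)*r ≤ b + 3/2
Before assert ¬(lim + r + 2 > 6): (¬(lim + r > 4)) ∧ ((¬(r > -12)) ∨ 3*b > 5 ∨ (7/4)*r ≤ b + 3/2)
Before b := r + 7: (¬(lim + r > 4)) ∧ ((¬(r > -12)) ∨ 3*r > -16 ∨ (3/4)*r ≤ 17/2)
The weakest precondition is (¬(lim + r > 4)) ∧ ((¬(r > -12)) ∨ 3*r > -16 ∨ (3/4)*r ≤ 17/2).
Check whether (¬(lim > 3)) ∧ r = 2 implies it.
Countermodel: at the initial state lim = 3, r = 2, the precondition holds but the weakest precondition fails.
Answer: invalid
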